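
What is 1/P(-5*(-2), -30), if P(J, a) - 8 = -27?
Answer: -1/19 ≈ -0.052632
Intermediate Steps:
P(J, a) = -19 (P(J, a) = 8 - 27 = -19)
1/P(-5*(-2), -30) = 1/(-19) = -1/19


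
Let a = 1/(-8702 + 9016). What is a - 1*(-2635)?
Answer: 827391/314 ≈ 2635.0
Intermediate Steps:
a = 1/314 ≈ 0.0031847
a - 1*(-2635) = 1/314 - 1*(-2635) = 1/314 + 2635 = 827391/314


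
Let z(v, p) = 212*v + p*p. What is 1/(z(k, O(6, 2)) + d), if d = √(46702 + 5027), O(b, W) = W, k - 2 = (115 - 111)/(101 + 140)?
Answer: 25063036/7810695967 - 58081*√51729/7810695967 ≈ 0.0015175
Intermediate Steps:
k = 486/241 (k = 2 + (115 - 111)/(101 + 140) = 2 + 4/241 = 486/241 ≈ 2.0166)
z(v, p) = p² + 212*v (z(v, p) = 212*v + p² = p² + 212*v)
d = √51729 ≈ 227.44
1/(z(k, O(6, 2)) + d) = 1/((2² + 212*(486/241)) + √51729) = 1/((4 + 103032/241) + √51729) = 1/(103996/241 + √51729)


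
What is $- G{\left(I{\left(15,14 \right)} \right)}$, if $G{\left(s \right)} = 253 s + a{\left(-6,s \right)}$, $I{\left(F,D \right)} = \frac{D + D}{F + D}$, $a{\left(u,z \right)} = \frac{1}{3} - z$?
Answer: $- \frac{21197}{87} \approx -243.64$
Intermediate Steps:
$a{\left(u,z \right)} = \frac{1}{3} - z$
$I{\left(F,D \right)} = \frac{2 D}{D + F}$
$G{\left(s \right)} = \frac{1}{3} + 252 s$ ($G{\left(s \right)} = 253 s - \left(- \frac{1}{3} + s\right) = \frac{1}{3} + 252 s$)
$- G{\left(I{\left(15,14 \right)} \right)} = - (\frac{1}{3} + 252 \cdot 2 \cdot 14 \frac{1}{14 + 15}) = - (\frac{1}{3} + 252 \cdot 2 \cdot 14 \cdot \frac{1}{29}) = - (\frac{1}{3} + 252 \cdot \frac{28}{29}) = - (\frac{1}{3} + \frac{7056}{29}) = \left(-1\right) \frac{21197}{87} = - \frac{21197}{87}$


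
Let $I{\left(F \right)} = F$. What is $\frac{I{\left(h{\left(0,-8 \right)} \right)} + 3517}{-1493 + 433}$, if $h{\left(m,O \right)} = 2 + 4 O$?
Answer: $- \frac{3487}{1060} \approx -3.2896$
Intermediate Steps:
$\frac{I{\left(h{\left(0,-8 \right)} \right)} + 3517}{-1493 + 433} = \frac{\left(2 + 4 \left(-8\right)\right) + 3517}{-1493 + 433} = \frac{\left(2 - 32\right) + 3517}{-1060} = \left(-30 + 3517\right) \left(- \frac{1}{1060}\right) = 3487 \left(- \frac{1}{1060}\right) = - \frac{3487}{1060}$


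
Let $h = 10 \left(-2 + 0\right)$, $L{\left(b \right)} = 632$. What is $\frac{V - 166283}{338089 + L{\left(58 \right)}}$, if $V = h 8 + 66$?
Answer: $- \frac{55459}{112907} \approx -0.49119$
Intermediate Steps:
$h = -20$ ($h = 10 \left(-2\right) = -20$)
$V = -94$ ($V = \left(-20\right) 8 + 66 = -160 + 66 = -94$)
$\frac{V - 166283}{338089 + L{\left(58 \right)}} = \frac{-94 - 166283}{338089 + 632} = - \frac{166377}{338721} = \left(-166377\right) \frac{1}{338721} = - \frac{55459}{112907}$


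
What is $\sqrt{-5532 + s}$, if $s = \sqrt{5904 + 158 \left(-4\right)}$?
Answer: $\sqrt{-5532 + 2 \sqrt{1318}} \approx 73.888 i$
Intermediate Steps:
$s = 2 \sqrt{1318}$ ($s = \sqrt{5904 - 632} = \sqrt{5272} = 2 \sqrt{1318} \approx 72.609$)
$\sqrt{-5532 + s} = \sqrt{-5532 + 2 \sqrt{1318}}$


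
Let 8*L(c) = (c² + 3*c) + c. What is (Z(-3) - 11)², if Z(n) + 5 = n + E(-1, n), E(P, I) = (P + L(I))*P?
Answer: 19881/64 ≈ 310.64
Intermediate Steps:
L(c) = c/2 + c²/8 (L(c) = ((c² + 3*c) + c)/8 = (c² + 4*c)/8 = c/2 + c²/8)
E(P, I) = P*(P + I*(4 + I)/8) (E(P, I) = (P + I*(4 + I)/8)*P = P*(P + I*(4 + I)/8))
Z(n) = -4 + n - n*(4 + n)/8 (Z(n) = -5 + (n + (⅛)*(-1)*(8*(-1) + n*(4 + n))) = -5 + (n + (⅛)*(-1)*(-8 + n*(4 + n))) = -5 + (n + (1 - n*(4 + n)/8)) = -5 + (1 + n - n*(4 + n)/8) = -4 + n - n*(4 + n)/8)
(Z(-3) - 11)² = ((-4 + (½)*(-3) - ⅛*(-3)²) - 11)² = ((-4 - 3/2 - ⅛*9) - 11)² = ((-4 - 3/2 - 9/8) - 11)² = (-53/8 - 11)² = (-141/8)² = 19881/64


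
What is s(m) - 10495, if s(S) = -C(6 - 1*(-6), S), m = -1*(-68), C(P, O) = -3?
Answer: -10492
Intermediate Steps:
m = 68
s(S) = 3 (s(S) = -1*(-3) = 3)
s(m) - 10495 = 3 - 10495 = -10492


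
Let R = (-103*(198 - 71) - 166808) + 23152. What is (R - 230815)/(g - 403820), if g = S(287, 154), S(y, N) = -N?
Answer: 64592/67329 ≈ 0.95935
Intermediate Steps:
R = -156737 (R = (-103*127 - 166808) + 23152 = (-13081 - 166808) + 23152 = -179889 + 23152 = -156737)
g = -154 (g = -1*154 = -154)
(R - 230815)/(g - 403820) = (-156737 - 230815)/(-154 - 403820) = -387552/(-403974) = -387552*(-1/403974) = 64592/67329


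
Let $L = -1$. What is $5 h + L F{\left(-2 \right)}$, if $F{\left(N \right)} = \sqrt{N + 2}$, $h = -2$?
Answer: $-10$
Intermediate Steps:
$F{\left(N \right)} = \sqrt{2 + N}$
$5 h + L F{\left(-2 \right)} = 5 \left(-2\right) - \sqrt{2 - 2} = -10 - \sqrt{0} = -10 - 0 = -10 + 0 = -10$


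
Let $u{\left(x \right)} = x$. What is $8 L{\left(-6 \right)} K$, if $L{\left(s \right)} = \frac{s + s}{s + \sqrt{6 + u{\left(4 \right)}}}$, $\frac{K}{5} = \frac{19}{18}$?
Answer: $\frac{1520}{13} + \frac{760 \sqrt{10}}{39} \approx 178.55$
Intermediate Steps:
$K = \frac{95}{18}$ ($K = 5 \cdot \frac{19}{18} = \frac{95}{18} \approx 5.2778$)
$L{\left(s \right)} = \frac{2 s}{s + \sqrt{10}}$ ($L{\left(s \right)} = \frac{s + s}{s + \sqrt{6 + 4}} = \frac{2 s}{s + \sqrt{10}}$)
$8 L{\left(-6 \right)} K = 8 \cdot 2 \left(-6\right) \frac{1}{-6 + \sqrt{10}} \cdot \frac{95}{18} = 8 \left(- \frac{12}{-6 + \sqrt{10}}\right) \frac{95}{18} = - \frac{96}{-6 + \sqrt{10}} \cdot \frac{95}{18} = - \frac{1520}{3 \left(-6 + \sqrt{10}\right)}$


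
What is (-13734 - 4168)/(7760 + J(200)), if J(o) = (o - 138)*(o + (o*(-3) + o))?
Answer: 8951/2320 ≈ 3.8582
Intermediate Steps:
J(o) = -o*(-138 + o) (J(o) = (-138 + o)*(o + (-3*o + o)) = (-138 + o)*(o - 2*o) = (-138 + o)*(-o) = -o*(-138 + o))
(-13734 - 4168)/(7760 + J(200)) = (-13734 - 4168)/(7760 + 200*(138 - 1*200)) = -17902/(7760 + 200*(138 - 200)) = -17902/(7760 + 200*(-62)) = -17902/(7760 - 12400) = -17902/(-4640) = -17902*(-1/4640) = 8951/2320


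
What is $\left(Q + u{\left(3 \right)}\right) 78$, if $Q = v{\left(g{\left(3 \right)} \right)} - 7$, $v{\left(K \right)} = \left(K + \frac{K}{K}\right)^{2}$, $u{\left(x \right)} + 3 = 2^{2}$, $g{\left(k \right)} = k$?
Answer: $780$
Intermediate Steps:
$u{\left(x \right)} = 1$ ($u{\left(x \right)} = -3 + 2^{2} = -3 + 4 = 1$)
$v{\left(K \right)} = \left(1 + K\right)^{2}$ ($v{\left(K \right)} = \left(K + 1\right)^{2} = \left(1 + K\right)^{2}$)
$Q = 9$ ($Q = \left(1 + 3\right)^{2} - 7 = 4^{2} - 7 = 16 - 7 = 9$)
$\left(Q + u{\left(3 \right)}\right) 78 = \left(9 + 1\right) 78 = 10 \cdot 78 = 780$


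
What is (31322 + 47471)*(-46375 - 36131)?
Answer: -6500895258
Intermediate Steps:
(31322 + 47471)*(-46375 - 36131) = 78793*(-82506) = -6500895258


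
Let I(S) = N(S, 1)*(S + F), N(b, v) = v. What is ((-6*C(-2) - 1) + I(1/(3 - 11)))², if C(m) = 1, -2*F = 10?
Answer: 9409/64 ≈ 147.02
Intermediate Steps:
F = -5 (F = -½*10 = -5)
I(S) = -5 + S (I(S) = 1*(S - 5) = 1*(-5 + S) = -5 + S)
((-6*C(-2) - 1) + I(1/(3 - 11)))² = ((-6*1 - 1) + (-5 + 1/(3 - 11)))² = ((-6 - 1) + (-5 + 1/(-8)))² = (-7 + (-5 - ⅛))² = (-7 - 41/8)² = (-97/8)² = 9409/64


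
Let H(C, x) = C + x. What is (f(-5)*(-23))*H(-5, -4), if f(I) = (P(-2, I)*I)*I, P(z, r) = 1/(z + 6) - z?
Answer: 46575/4 ≈ 11644.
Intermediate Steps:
P(z, r) = 1/(6 + z) - z
f(I) = 9*I**2/4 (f(I) = (((1 - 1*(-2)**2 - 6*(-2))/(6 - 2))*I)*I = (((1 - 1*4 + 12)/4)*I)*I = (((1 - 4 + 12)/4)*I)*I = (((1/4)*9)*I)*I = (9*I/4)*I = 9*I**2/4)
(f(-5)*(-23))*H(-5, -4) = (((9/4)*(-5)**2)*(-23))*(-5 - 4) = (((9/4)*25)*(-23))*(-9) = ((225/4)*(-23))*(-9) = -5175/4*(-9) = 46575/4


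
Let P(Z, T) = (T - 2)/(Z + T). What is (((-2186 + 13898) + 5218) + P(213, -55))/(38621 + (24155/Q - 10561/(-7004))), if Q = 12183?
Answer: 114123524760678/260369576642545 ≈ 0.43831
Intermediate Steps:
P(Z, T) = (-2 + T)/(T + Z)
(((-2186 + 13898) + 5218) + P(213, -55))/(38621 + (24155/Q - 10561/(-7004))) = (((-2186 + 13898) + 5218) + (-2 - 55)/(-55 + 213))/(38621 + (24155/12183 - 10561/(-7004))) = ((11712 + 5218) - 57/158)/(38621 + (24155*(1/12183) - 10561*(-1/7004))) = (16930 + (1/158)*(-57))/(38621 + (24155/12183 + 10561/7004)) = (16930 - 57/158)/(38621 + 297846283/85329732) = 2674883/(158*(3295817425855/85329732)) = (2674883/158)*(85329732/3295817425855) = 114123524760678/260369576642545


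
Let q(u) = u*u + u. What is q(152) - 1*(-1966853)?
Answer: 1990109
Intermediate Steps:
q(u) = u + u² (q(u) = u² + u = u + u²)
q(152) - 1*(-1966853) = 152*(1 + 152) - 1*(-1966853) = 152*153 + 1966853 = 23256 + 1966853 = 1990109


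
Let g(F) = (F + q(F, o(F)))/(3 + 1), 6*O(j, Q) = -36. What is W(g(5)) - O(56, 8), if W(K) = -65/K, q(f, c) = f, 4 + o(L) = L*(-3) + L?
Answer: -20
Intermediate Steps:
o(L) = -4 - 2*L (o(L) = -4 + (L*(-3) + L) = -4 + (-3*L + L) = -4 - 2*L)
O(j, Q) = -6 (O(j, Q) = (1/6)*(-36) = -6)
g(F) = F/2 (g(F) = (F + F)/(3 + 1) = (2*F)/4 = (2*F)*(1/4) = F/2)
W(g(5)) - O(56, 8) = -65/((1/2)*5) - 1*(-6) = -65/5/2 + 6 = -65*2/5 + 6 = -26 + 6 = -20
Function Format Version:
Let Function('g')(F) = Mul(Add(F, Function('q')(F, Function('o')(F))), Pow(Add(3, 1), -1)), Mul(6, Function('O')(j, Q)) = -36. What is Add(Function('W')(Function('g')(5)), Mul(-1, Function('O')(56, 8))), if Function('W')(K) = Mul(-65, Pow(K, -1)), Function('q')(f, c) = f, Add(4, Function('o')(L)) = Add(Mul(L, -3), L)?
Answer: -20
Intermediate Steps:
Function('o')(L) = Add(-4, Mul(-2, L)) (Function('o')(L) = Add(-4, Add(Mul(L, -3), L)) = Add(-4, Add(Mul(-3, L), L)) = Add(-4, Mul(-2, L)))
Function('O')(j, Q) = -6 (Function('O')(j, Q) = Mul(Rational(1, 6), -36) = -6)
Function('g')(F) = Mul(Rational(1, 2), F) (Function('g')(F) = Mul(Add(F, F), Pow(Add(3, 1), -1)) = Mul(Mul(2, F), Pow(4, -1)) = Mul(Mul(2, F), Rational(1, 4)) = Mul(Rational(1, 2), F))
Add(Function('W')(Function('g')(5)), Mul(-1, Function('O')(56, 8))) = Add(Mul(-65, Pow(Mul(Rational(1, 2), 5), -1)), Mul(-1, -6)) = Add(Mul(-65, Pow(Rational(5, 2), -1)), 6) = Add(Mul(-65, Rational(2, 5)), 6) = Add(-26, 6) = -20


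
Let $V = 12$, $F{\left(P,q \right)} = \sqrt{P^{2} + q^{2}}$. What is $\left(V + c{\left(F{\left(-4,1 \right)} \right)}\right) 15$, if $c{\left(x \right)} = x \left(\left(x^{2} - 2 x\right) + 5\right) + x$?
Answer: $-330 + 345 \sqrt{17} \approx 1092.5$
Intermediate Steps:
$c{\left(x \right)} = x + x \left(5 + x^{2} - 2 x\right)$ ($c{\left(x \right)} = x \left(5 + x^{2} - 2 x\right) + x = x + x \left(5 + x^{2} - 2 x\right)$)
$\left(V + c{\left(F{\left(-4,1 \right)} \right)}\right) 15 = \left(12 + \sqrt{\left(-4\right)^{2} + 1^{2}} \left(6 + \left(\sqrt{\left(-4\right)^{2} + 1^{2}}\right)^{2} - 2 \sqrt{\left(-4\right)^{2} + 1^{2}}\right)\right) 15 = \left(12 + \sqrt{16 + 1} \left(6 + \left(\sqrt{16 + 1}\right)^{2} - 2 \sqrt{16 + 1}\right)\right) 15 = \left(12 + \sqrt{17} \left(6 + \left(\sqrt{17}\right)^{2} - 2 \sqrt{17}\right)\right) 15 = \left(12 + \sqrt{17} \left(6 + 17 - 2 \sqrt{17}\right)\right) 15 = \left(12 + \sqrt{17} \left(23 - 2 \sqrt{17}\right)\right) 15 = 180 + 15 \sqrt{17} \left(23 - 2 \sqrt{17}\right)$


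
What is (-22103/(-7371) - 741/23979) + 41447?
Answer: 2442083003783/58916403 ≈ 41450.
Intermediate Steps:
(-22103/(-7371) - 741/23979) + 41447 = (-22103*(-1/7371) - 741*1/23979) + 41447 = (22103/7371 - 247/7993) + 41447 = 174848642/58916403 + 41447 = 2442083003783/58916403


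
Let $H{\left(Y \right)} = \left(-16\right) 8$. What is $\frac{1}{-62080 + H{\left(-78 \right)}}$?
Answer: $- \frac{1}{62208} \approx -1.6075 \cdot 10^{-5}$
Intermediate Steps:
$H{\left(Y \right)} = -128$
$\frac{1}{-62080 + H{\left(-78 \right)}} = \frac{1}{-62080 - 128} = \frac{1}{-62208} = - \frac{1}{62208}$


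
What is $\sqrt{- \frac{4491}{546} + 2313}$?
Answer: $\frac{\sqrt{76343358}}{182} \approx 48.008$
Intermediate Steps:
$\sqrt{- \frac{4491}{546} + 2313} = \sqrt{\left(-4491\right) \frac{1}{546} + 2313} = \sqrt{- \frac{1497}{182} + 2313} = \sqrt{\frac{419469}{182}} = \frac{\sqrt{76343358}}{182}$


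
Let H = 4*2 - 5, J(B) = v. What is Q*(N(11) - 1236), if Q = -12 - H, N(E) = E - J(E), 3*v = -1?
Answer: 18370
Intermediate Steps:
v = -⅓ (v = (⅓)*(-1) = -⅓ ≈ -0.33333)
J(B) = -⅓
H = 3 (H = 8 - 5 = 3)
N(E) = ⅓ + E (N(E) = E - 1*(-⅓) = E + ⅓ = ⅓ + E)
Q = -15 (Q = -12 - 1*3 = -12 - 3 = -15)
Q*(N(11) - 1236) = -15*((⅓ + 11) - 1236) = -15*(34/3 - 1236) = -15*(-3674/3) = 18370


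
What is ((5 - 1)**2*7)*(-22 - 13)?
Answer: -3920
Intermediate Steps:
((5 - 1)**2*7)*(-22 - 13) = (4**2*7)*(-35) = (16*7)*(-35) = 112*(-35) = -3920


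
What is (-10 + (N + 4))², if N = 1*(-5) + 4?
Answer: 49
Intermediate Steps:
N = -1 (N = -5 + 4 = -1)
(-10 + (N + 4))² = (-10 + (-1 + 4))² = (-10 + 3)² = (-7)² = 49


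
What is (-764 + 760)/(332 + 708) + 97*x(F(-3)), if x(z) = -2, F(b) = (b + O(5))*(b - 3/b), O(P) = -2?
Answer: -50441/260 ≈ -194.00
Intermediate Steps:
F(b) = (-2 + b)*(b - 3/b) (F(b) = (b - 2)*(b - 3/b) = (-2 + b)*(b - 3/b))
(-764 + 760)/(332 + 708) + 97*x(F(-3)) = (-764 + 760)/(332 + 708) + 97*(-2) = -4/1040 - 194 = -4*1/1040 - 194 = -1/260 - 194 = -50441/260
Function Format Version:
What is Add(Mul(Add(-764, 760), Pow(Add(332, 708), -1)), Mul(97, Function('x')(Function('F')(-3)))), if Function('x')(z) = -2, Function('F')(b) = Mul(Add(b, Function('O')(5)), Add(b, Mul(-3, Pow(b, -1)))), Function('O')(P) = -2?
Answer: Rational(-50441, 260) ≈ -194.00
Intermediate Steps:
Function('F')(b) = Mul(Add(-2, b), Add(b, Mul(-3, Pow(b, -1)))) (Function('F')(b) = Mul(Add(b, -2), Add(b, Mul(-3, Pow(b, -1)))) = Mul(Add(-2, b), Add(b, Mul(-3, Pow(b, -1)))))
Add(Mul(Add(-764, 760), Pow(Add(332, 708), -1)), Mul(97, Function('x')(Function('F')(-3)))) = Add(Mul(Add(-764, 760), Pow(Add(332, 708), -1)), Mul(97, -2)) = Add(Mul(-4, Pow(1040, -1)), -194) = Add(Mul(-4, Rational(1, 1040)), -194) = Add(Rational(-1, 260), -194) = Rational(-50441, 260)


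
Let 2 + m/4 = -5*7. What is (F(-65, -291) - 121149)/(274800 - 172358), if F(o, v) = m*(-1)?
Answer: -121001/102442 ≈ -1.1812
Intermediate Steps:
m = -148 (m = -8 + 4*(-5*7) = -8 + 4*(-35) = -8 - 140 = -148)
F(o, v) = 148 (F(o, v) = -148*(-1) = 148)
(F(-65, -291) - 121149)/(274800 - 172358) = (148 - 121149)/(274800 - 172358) = -121001/102442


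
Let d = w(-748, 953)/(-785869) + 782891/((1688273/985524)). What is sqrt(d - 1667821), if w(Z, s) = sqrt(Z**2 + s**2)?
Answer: sqrt(-2131385343005598508351963450297 - 2239935473098142701*sqrt(1467713))/1326761414237 ≈ 1100.4*I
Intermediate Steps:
d = 771557869884/1688273 - sqrt(1467713)/785869 (d = sqrt((-748)**2 + 953**2)/(-785869) + 782891/((1688273/985524)) = sqrt(559504 + 908209)*(-1/785869) + 782891/((1688273*(1/985524))) = sqrt(1467713)*(-1/785869) + 782891/(1688273/985524) = -sqrt(1467713)/785869 + 782891*(985524/1688273) = -sqrt(1467713)/785869 + 771557869884/1688273 = 771557869884/1688273 - sqrt(1467713)/785869 ≈ 4.5701e+5)
sqrt(d - 1667821) = sqrt((771557869884/1688273 - sqrt(1467713)/785869) - 1667821) = sqrt(-2044179293249/1688273 - sqrt(1467713)/785869)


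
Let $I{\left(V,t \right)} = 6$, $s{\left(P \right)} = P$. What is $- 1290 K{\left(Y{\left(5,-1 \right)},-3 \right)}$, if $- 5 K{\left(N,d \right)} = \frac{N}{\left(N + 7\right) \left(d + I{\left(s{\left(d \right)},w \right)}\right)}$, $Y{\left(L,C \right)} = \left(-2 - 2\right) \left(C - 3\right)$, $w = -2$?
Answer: $\frac{1376}{23} \approx 59.826$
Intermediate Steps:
$Y{\left(L,C \right)} = 12 - 4 C$ ($Y{\left(L,C \right)} = - 4 \left(-3 + C\right) = 12 - 4 C$)
$K{\left(N,d \right)} = - \frac{N}{5 \left(6 + d\right) \left(7 + N\right)}$ ($K{\left(N,d \right)} = - \frac{N \frac{1}{\left(N + 7\right) \left(d + 6\right)}}{5} = - \frac{N \frac{1}{\left(7 + N\right) \left(6 + d\right)}}{5} = - \frac{N \frac{1}{\left(6 + d\right) \left(7 + N\right)}}{5} = - \frac{N \frac{1}{6 + d} \frac{1}{7 + N}}{5} = - \frac{N}{5 \left(6 + d\right) \left(7 + N\right)}$)
$- 1290 K{\left(Y{\left(5,-1 \right)},-3 \right)} = - 1290 \left(- \frac{12 - -4}{210 + 30 \left(12 - -4\right) + 35 \left(-3\right) + 5 \left(12 - -4\right) \left(-3\right)}\right) = - 1290 \left(- \frac{12 + 4}{210 + 30 \left(12 + 4\right) - 105 + 5 \left(12 + 4\right) \left(-3\right)}\right) = - 1290 \left(\left(-1\right) 16 \frac{1}{210 + 30 \cdot 16 - 105 + 5 \cdot 16 \left(-3\right)}\right) = - 1290 \left(\left(-1\right) 16 \frac{1}{210 + 480 - 105 - 240}\right) = - 1290 \left(\left(-1\right) 16 \cdot \frac{1}{345}\right) = \left(-1290\right) \left(- \frac{16}{345}\right) = \frac{1376}{23}$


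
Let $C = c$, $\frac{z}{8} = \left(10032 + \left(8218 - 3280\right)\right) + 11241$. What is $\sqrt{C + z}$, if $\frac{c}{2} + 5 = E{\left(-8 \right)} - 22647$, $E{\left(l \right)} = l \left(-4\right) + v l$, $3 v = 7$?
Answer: $\frac{4 \sqrt{92481}}{3} \approx 405.48$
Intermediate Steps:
$v = \frac{7}{3}$ ($v = \frac{1}{3} \cdot 7 = \frac{7}{3} \approx 2.3333$)
$E{\left(l \right)} = - \frac{5 l}{3}$ ($E{\left(l \right)} = l \left(-4\right) + \frac{7 l}{3} = - 4 l + \frac{7 l}{3} = - \frac{5 l}{3}$)
$z = 209688$ ($z = 8 \left(\left(10032 + \left(8218 - 3280\right)\right) + 11241\right) = 8 \left(\left(10032 + 4938\right) + 11241\right) = 8 \left(14970 + 11241\right) = 8 \cdot 26211 = 209688$)
$c = - \frac{135832}{3}$ ($c = -10 + 2 \left(\left(- \frac{5}{3}\right) \left(-8\right) - 22647\right) = -10 + 2 \left(\frac{40}{3} - 22647\right) = -10 + 2 \left(- \frac{67901}{3}\right) = -10 - \frac{135802}{3} = - \frac{135832}{3} \approx -45277.0$)
$C = - \frac{135832}{3} \approx -45277.0$
$\sqrt{C + z} = \sqrt{- \frac{135832}{3} + 209688} = \sqrt{\frac{493232}{3}} = \frac{4 \sqrt{92481}}{3}$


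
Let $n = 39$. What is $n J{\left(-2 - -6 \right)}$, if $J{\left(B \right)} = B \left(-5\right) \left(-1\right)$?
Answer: $780$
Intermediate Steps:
$J{\left(B \right)} = 5 B$ ($J{\left(B \right)} = - 5 B \left(-1\right) = 5 B$)
$n J{\left(-2 - -6 \right)} = 39 \cdot 5 \left(-2 - -6\right) = 39 \cdot 5 \left(-2 + 6\right) = 39 \cdot 5 \cdot 4 = 39 \cdot 20 = 780$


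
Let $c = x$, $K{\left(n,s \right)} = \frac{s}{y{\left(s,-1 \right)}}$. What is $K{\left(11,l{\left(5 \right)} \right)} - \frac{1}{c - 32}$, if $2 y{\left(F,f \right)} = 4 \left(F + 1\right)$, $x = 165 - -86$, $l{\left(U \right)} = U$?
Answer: $\frac{361}{876} \approx 0.4121$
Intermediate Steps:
$x = 251$ ($x = 165 + 86 = 251$)
$y{\left(F,f \right)} = 2 + 2 F$ ($y{\left(F,f \right)} = \frac{4 \left(F + 1\right)}{2} = \frac{4 \left(1 + F\right)}{2} = \frac{4 + 4 F}{2} = 2 + 2 F$)
$K{\left(n,s \right)} = \frac{s}{2 + 2 s}$
$c = 251$
$K{\left(11,l{\left(5 \right)} \right)} - \frac{1}{c - 32} = \frac{1}{2} \cdot 5 \frac{1}{1 + 5} - \frac{1}{251 - 32} = \frac{1}{2} \cdot 5 \cdot \frac{1}{6} - \frac{1}{219} = \frac{5}{12} - \frac{1}{219} = \frac{361}{876}$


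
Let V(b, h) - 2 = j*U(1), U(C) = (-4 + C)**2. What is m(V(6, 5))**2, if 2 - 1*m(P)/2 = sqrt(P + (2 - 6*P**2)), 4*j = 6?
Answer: -5680 - 64*I*sqrt(89) ≈ -5680.0 - 603.77*I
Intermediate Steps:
j = 3/2 (j = (1/4)*6 = 3/2 ≈ 1.5000)
V(b, h) = 31/2 (V(b, h) = 2 + 3*(-4 + 1)**2/2 = 2 + (3/2)*(-3)**2 = 2 + (3/2)*9 = 2 + 27/2 = 31/2)
m(P) = 4 - 2*sqrt(2 + P - 6*P**2) (m(P) = 4 - 2*sqrt(P + (2 - 6*P**2)) = 4 - 2*sqrt(2 + P - 6*P**2))
m(V(6, 5))**2 = (4 - 2*sqrt(2 + 31/2 - 6*(31/2)**2))**2 = (4 - 2*sqrt(2 + 31/2 - 6*961/4))**2 = (4 - 2*sqrt(2 + 31/2 - 2883/2))**2 = (4 - 8*I*sqrt(89))**2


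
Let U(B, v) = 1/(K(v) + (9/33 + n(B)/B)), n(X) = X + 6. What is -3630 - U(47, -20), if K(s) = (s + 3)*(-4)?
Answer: -130244917/35880 ≈ -3630.0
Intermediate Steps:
n(X) = 6 + X
K(s) = -12 - 4*s (K(s) = (3 + s)*(-4) = -12 - 4*s)
U(B, v) = 1/(-129/11 - 4*v + (6 + B)/B) (U(B, v) = 1/((-12 - 4*v) + (9/33 + (6 + B)/B)) = 1/((-12 - 4*v) + (9*(1/33) + (6 + B)/B)) = 1/((-12 - 4*v) + (3/11 + (6 + B)/B)) = 1/(-129/11 - 4*v + (6 + B)/B))
-3630 - U(47, -20) = -3630 - 11*47/(66 - 118*47 - 44*47*(-20)) = -3630 - 11*47/(66 - 5546 + 41360) = -3630 - 11*47/35880 = -3630 - 1*517/35880 = -3630 - 517/35880 = -130244917/35880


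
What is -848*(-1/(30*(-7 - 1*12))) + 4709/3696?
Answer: -75013/351120 ≈ -0.21364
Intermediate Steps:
-848*(-1/(30*(-7 - 1*12))) + 4709/3696 = -848*(-1/(30*(-7 - 12))) + 4709*(1/3696) = -848/((-30*(-19))) + 4709/3696 = -848/570 + 4709/3696 = -848*1/570 + 4709/3696 = -424/285 + 4709/3696 = -75013/351120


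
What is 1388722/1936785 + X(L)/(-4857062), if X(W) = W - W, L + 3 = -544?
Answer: 1388722/1936785 ≈ 0.71702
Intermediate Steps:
L = -547 (L = -3 - 544 = -547)
X(W) = 0
1388722/1936785 + X(L)/(-4857062) = 1388722/1936785 + 0/(-4857062) = 1388722*(1/1936785) + 0*(-1/4857062) = 1388722/1936785 + 0 = 1388722/1936785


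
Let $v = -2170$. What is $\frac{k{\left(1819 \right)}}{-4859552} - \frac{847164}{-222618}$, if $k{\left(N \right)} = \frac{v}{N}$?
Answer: $\frac{624043992894291}{163986449670032} \approx 3.8055$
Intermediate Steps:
$k{\left(N \right)} = - \frac{2170}{N}$
$\frac{k{\left(1819 \right)}}{-4859552} - \frac{847164}{-222618} = \frac{\left(-2170\right) \frac{1}{1819}}{-4859552} - \frac{847164}{-222618} = \left(-2170\right) \frac{1}{1819} \left(- \frac{1}{4859552}\right) - - \frac{141194}{37103} = \left(- \frac{2170}{1819}\right) \left(- \frac{1}{4859552}\right) + \frac{141194}{37103} = \frac{1085}{4419762544} + \frac{141194}{37103} = \frac{624043992894291}{163986449670032}$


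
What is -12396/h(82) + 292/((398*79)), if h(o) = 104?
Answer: -48715583/408746 ≈ -119.18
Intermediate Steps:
-12396/h(82) + 292/((398*79)) = -12396/104 + 292/((398*79)) = -12396*1/104 + 292/31442 = -3099/26 + 292*(1/31442) = -3099/26 + 146/15721 = -48715583/408746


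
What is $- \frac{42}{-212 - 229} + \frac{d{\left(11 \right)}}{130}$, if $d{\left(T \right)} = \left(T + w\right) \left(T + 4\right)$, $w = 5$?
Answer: $\frac{530}{273} \approx 1.9414$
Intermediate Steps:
$d{\left(T \right)} = \left(4 + T\right) \left(5 + T\right)$ ($d{\left(T \right)} = \left(T + 5\right) \left(T + 4\right) = \left(5 + T\right) \left(4 + T\right) = \left(4 + T\right) \left(5 + T\right)$)
$- \frac{42}{-212 - 229} + \frac{d{\left(11 \right)}}{130} = - \frac{42}{-212 - 229} + \frac{20 + 11^{2} + 9 \cdot 11}{130} = - \frac{42}{-212 - 229} + \left(20 + 121 + 99\right) \frac{1}{130} = - \frac{42}{-441} + 240 \cdot \frac{1}{130} = \left(-42\right) \left(- \frac{1}{441}\right) + \frac{24}{13} = \frac{2}{21} + \frac{24}{13} = \frac{530}{273}$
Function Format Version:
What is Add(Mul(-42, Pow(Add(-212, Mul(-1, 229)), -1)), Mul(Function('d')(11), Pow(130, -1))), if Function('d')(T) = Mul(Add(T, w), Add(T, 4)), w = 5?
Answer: Rational(530, 273) ≈ 1.9414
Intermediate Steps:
Function('d')(T) = Mul(Add(4, T), Add(5, T)) (Function('d')(T) = Mul(Add(T, 5), Add(T, 4)) = Mul(Add(5, T), Add(4, T)) = Mul(Add(4, T), Add(5, T)))
Add(Mul(-42, Pow(Add(-212, Mul(-1, 229)), -1)), Mul(Function('d')(11), Pow(130, -1))) = Add(Mul(-42, Pow(Add(-212, Mul(-1, 229)), -1)), Mul(Add(20, Pow(11, 2), Mul(9, 11)), Pow(130, -1))) = Add(Mul(-42, Pow(Add(-212, -229), -1)), Mul(Add(20, 121, 99), Rational(1, 130))) = Add(Mul(-42, Pow(-441, -1)), Mul(240, Rational(1, 130))) = Add(Mul(-42, Rational(-1, 441)), Rational(24, 13)) = Add(Rational(2, 21), Rational(24, 13)) = Rational(530, 273)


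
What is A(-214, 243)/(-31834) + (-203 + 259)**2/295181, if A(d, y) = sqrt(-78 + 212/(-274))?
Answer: 3136/295181 - I*sqrt(369626)/2180629 ≈ 0.010624 - 0.0002788*I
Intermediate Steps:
A(d, y) = 2*I*sqrt(369626)/137 (A(d, y) = sqrt(-78 + 212*(-1/274)) = sqrt(-78 - 106/137) = sqrt(-10792/137) = 2*I*sqrt(369626)/137)
A(-214, 243)/(-31834) + (-203 + 259)**2/295181 = (2*I*sqrt(369626)/137)/(-31834) + (-203 + 259)**2/295181 = (2*I*sqrt(369626)/137)*(-1/31834) + 56**2*(1/295181) = -I*sqrt(369626)/2180629 + 3136*(1/295181) = -I*sqrt(369626)/2180629 + 3136/295181 = 3136/295181 - I*sqrt(369626)/2180629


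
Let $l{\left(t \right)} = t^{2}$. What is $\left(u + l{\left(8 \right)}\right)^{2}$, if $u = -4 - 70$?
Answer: $100$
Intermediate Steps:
$u = -74$ ($u = -4 - 70 = -74$)
$\left(u + l{\left(8 \right)}\right)^{2} = \left(-74 + 8^{2}\right)^{2} = \left(-74 + 64\right)^{2} = \left(-10\right)^{2} = 100$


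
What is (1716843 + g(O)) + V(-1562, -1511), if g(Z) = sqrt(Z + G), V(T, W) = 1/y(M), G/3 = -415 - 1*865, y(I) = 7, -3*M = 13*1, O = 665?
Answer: 12017902/7 + 5*I*sqrt(127) ≈ 1.7168e+6 + 56.347*I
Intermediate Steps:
M = -13/3 ≈ -4.3333
G = -3840 (G = 3*(-415 - 1*865) = 3*(-415 - 865) = 3*(-1280) = -3840)
V(T, W) = 1/7
g(Z) = sqrt(-3840 + Z) (g(Z) = sqrt(Z - 3840) = sqrt(-3840 + Z))
(1716843 + g(O)) + V(-1562, -1511) = (1716843 + sqrt(-3840 + 665)) + 1/7 = (1716843 + sqrt(-3175)) + 1/7 = (1716843 + 5*I*sqrt(127)) + 1/7 = 12017902/7 + 5*I*sqrt(127)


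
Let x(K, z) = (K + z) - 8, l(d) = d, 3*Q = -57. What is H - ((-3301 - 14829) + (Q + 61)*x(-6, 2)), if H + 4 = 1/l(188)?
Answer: 3502441/188 ≈ 18630.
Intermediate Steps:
Q = -19 (Q = (⅓)*(-57) = -19)
x(K, z) = -8 + K + z
H = -751/188 (H = -4 + 1/188 = -751/188 ≈ -3.9947)
H - ((-3301 - 14829) + (Q + 61)*x(-6, 2)) = -751/188 - ((-3301 - 14829) + (-19 + 61)*(-8 - 6 + 2)) = -751/188 - (-18130 + 42*(-12)) = -751/188 - (-18130 - 504) = -751/188 - 1*(-18634) = -751/188 + 18634 = 3502441/188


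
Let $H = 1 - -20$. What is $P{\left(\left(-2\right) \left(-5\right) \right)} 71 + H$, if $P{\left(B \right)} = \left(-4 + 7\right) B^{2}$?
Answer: $21321$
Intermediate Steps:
$H = 21$ ($H = 1 + 20 = 21$)
$P{\left(B \right)} = 3 B^{2}$
$P{\left(\left(-2\right) \left(-5\right) \right)} 71 + H = 3 \left(\left(-2\right) \left(-5\right)\right)^{2} \cdot 71 + 21 = 3 \cdot 10^{2} \cdot 71 + 21 = 3 \cdot 100 \cdot 71 + 21 = 300 \cdot 71 + 21 = 21300 + 21 = 21321$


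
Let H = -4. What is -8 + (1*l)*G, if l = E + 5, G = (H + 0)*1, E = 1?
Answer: -32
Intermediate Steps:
G = -4 (G = (-4 + 0)*1 = -4*1 = -4)
l = 6 (l = 1 + 5 = 6)
-8 + (1*l)*G = -8 + (1*6)*(-4) = -8 + 6*(-4) = -8 - 24 = -32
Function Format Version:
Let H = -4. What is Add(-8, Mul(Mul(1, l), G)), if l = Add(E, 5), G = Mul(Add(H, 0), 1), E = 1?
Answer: -32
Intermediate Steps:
G = -4 (G = Mul(Add(-4, 0), 1) = Mul(-4, 1) = -4)
l = 6 (l = Add(1, 5) = 6)
Add(-8, Mul(Mul(1, l), G)) = Add(-8, Mul(Mul(1, 6), -4)) = Add(-8, Mul(6, -4)) = Add(-8, -24) = -32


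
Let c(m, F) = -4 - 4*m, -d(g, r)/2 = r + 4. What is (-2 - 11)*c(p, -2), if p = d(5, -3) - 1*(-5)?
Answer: 208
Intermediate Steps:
d(g, r) = -8 - 2*r (d(g, r) = -2*(r + 4) = -2*(4 + r) = -8 - 2*r)
p = 3 (p = (-8 - 2*(-3)) - 1*(-5) = (-8 + 6) + 5 = -2 + 5 = 3)
(-2 - 11)*c(p, -2) = (-2 - 11)*(-4 - 4*3) = -13*(-4 - 12) = -13*(-16) = 208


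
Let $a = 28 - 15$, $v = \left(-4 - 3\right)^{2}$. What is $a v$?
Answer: $637$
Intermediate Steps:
$v = 49$ ($v = \left(-7\right)^{2} = 49$)
$a = 13$ ($a = 28 - 15 = 13$)
$a v = 13 \cdot 49 = 637$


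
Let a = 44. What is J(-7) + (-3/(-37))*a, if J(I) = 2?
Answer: 206/37 ≈ 5.5676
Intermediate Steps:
J(-7) + (-3/(-37))*a = 2 - 3/(-37)*44 = 2 - 3*(-1/37)*44 = 2 + (3/37)*44 = 2 + 132/37 = 206/37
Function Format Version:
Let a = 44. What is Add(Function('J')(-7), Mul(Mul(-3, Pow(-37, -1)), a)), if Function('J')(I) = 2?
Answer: Rational(206, 37) ≈ 5.5676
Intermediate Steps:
Add(Function('J')(-7), Mul(Mul(-3, Pow(-37, -1)), a)) = Add(2, Mul(Mul(-3, Pow(-37, -1)), 44)) = Add(2, Mul(Mul(-3, Rational(-1, 37)), 44)) = Add(2, Mul(Rational(3, 37), 44)) = Add(2, Rational(132, 37)) = Rational(206, 37)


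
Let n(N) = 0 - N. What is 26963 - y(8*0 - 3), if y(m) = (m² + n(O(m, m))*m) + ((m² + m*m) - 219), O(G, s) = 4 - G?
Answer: 27134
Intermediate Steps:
n(N) = -N
y(m) = -219 + 3*m² + m*(-4 + m) (y(m) = (m² + (-(4 - m))*m) + ((m² + m*m) - 219) = (m² + (-4 + m)*m) + ((m² + m²) - 219) = (m² + m*(-4 + m)) + (2*m² - 219) = (m² + m*(-4 + m)) + (-219 + 2*m²) = -219 + 3*m² + m*(-4 + m))
26963 - y(8*0 - 3) = 26963 - (-219 - 4*(8*0 - 3) + 4*(8*0 - 3)²) = 26963 - (-219 - 4*(0 - 3) + 4*(0 - 3)²) = 26963 - (-219 - 4*(-3) + 4*(-3)²) = 26963 - (-219 + 12 + 4*9) = 26963 - (-219 + 12 + 36) = 26963 - 1*(-171) = 26963 + 171 = 27134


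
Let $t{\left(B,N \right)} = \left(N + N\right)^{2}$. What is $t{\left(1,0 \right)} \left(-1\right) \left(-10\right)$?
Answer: $0$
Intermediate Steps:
$t{\left(B,N \right)} = 4 N^{2}$ ($t{\left(B,N \right)} = \left(2 N\right)^{2} = 4 N^{2}$)
$t{\left(1,0 \right)} \left(-1\right) \left(-10\right) = 4 \cdot 0^{2} \left(-1\right) \left(-10\right) = 4 \cdot 0 \left(-1\right) \left(-10\right) = 0 \left(-1\right) \left(-10\right) = 0 \left(-10\right) = 0$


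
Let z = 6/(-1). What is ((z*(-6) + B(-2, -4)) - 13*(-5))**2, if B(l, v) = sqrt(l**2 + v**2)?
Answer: 10221 + 404*sqrt(5) ≈ 11124.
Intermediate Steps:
z = -6 (z = 6*(-1) = -6)
((z*(-6) + B(-2, -4)) - 13*(-5))**2 = ((-6*(-6) + sqrt((-2)**2 + (-4)**2)) - 13*(-5))**2 = ((36 + sqrt(4 + 16)) + 65)**2 = ((36 + sqrt(20)) + 65)**2 = ((36 + 2*sqrt(5)) + 65)**2 = (101 + 2*sqrt(5))**2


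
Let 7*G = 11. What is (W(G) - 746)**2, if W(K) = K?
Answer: 27154521/49 ≈ 5.5417e+5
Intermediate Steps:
G = 11/7 (G = (1/7)*11 = 11/7 ≈ 1.5714)
(W(G) - 746)**2 = (11/7 - 746)**2 = (-5211/7)**2 = 27154521/49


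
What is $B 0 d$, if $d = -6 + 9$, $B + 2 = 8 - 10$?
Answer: $0$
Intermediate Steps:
$B = -4$ ($B = -2 + \left(8 - 10\right) = -2 - 2 = -4$)
$d = 3$
$B 0 d = \left(-4\right) 0 \cdot 3 = 0 \cdot 3 = 0$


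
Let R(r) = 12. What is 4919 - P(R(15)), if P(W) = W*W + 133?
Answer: 4642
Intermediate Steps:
P(W) = 133 + W**2 (P(W) = W**2 + 133 = 133 + W**2)
4919 - P(R(15)) = 4919 - (133 + 12**2) = 4919 - (133 + 144) = 4919 - 1*277 = 4919 - 277 = 4642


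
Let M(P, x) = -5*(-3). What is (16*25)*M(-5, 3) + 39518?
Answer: 45518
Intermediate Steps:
M(P, x) = 15
(16*25)*M(-5, 3) + 39518 = (16*25)*15 + 39518 = 400*15 + 39518 = 6000 + 39518 = 45518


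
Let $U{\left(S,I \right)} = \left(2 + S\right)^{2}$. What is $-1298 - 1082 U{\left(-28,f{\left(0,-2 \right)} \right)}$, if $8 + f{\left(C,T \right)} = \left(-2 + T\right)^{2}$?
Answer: $-732730$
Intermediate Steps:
$f{\left(C,T \right)} = -8 + \left(-2 + T\right)^{2}$
$-1298 - 1082 U{\left(-28,f{\left(0,-2 \right)} \right)} = -1298 - 1082 \left(2 - 28\right)^{2} = -1298 - 1082 \left(-26\right)^{2} = -1298 - 731432 = -732730$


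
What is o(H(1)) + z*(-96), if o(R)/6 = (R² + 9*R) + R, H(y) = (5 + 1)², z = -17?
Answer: 11568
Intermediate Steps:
H(y) = 36 (H(y) = 6² = 36)
o(R) = 6*R² + 60*R (o(R) = 6*((R² + 9*R) + R) = 6*(R² + 10*R) = 6*R² + 60*R)
o(H(1)) + z*(-96) = 6*36*(10 + 36) - 17*(-96) = 6*36*46 + 1632 = 9936 + 1632 = 11568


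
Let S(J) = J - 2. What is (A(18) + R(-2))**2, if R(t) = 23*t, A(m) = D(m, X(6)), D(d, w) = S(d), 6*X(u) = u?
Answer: 900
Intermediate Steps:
X(u) = u/6
S(J) = -2 + J
D(d, w) = -2 + d
A(m) = -2 + m
(A(18) + R(-2))**2 = ((-2 + 18) + 23*(-2))**2 = (16 - 46)**2 = (-30)**2 = 900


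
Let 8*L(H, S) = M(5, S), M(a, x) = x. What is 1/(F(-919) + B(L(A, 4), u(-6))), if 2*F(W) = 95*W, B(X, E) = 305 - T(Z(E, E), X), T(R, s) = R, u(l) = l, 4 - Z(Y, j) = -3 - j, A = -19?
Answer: -2/86697 ≈ -2.3069e-5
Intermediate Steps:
Z(Y, j) = 7 + j (Z(Y, j) = 4 - (-3 - j) = 4 + (3 + j) = 7 + j)
L(H, S) = S/8
B(X, E) = 298 - E (B(X, E) = 305 - (7 + E) = 305 + (-7 - E) = 298 - E)
F(W) = 95*W/2 (F(W) = (95*W)/2 = 95*W/2)
1/(F(-919) + B(L(A, 4), u(-6))) = 1/((95/2)*(-919) + (298 - 1*(-6))) = 1/(-87305/2 + (298 + 6)) = 1/(-87305/2 + 304) = 1/(-86697/2) = -2/86697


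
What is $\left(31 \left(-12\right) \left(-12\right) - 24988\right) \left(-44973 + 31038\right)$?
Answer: $286001940$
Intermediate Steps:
$\left(31 \left(-12\right) \left(-12\right) - 24988\right) \left(-44973 + 31038\right) = \left(\left(-372\right) \left(-12\right) - 24988\right) \left(-13935\right) = \left(4464 - 24988\right) \left(-13935\right) = \left(-20524\right) \left(-13935\right) = 286001940$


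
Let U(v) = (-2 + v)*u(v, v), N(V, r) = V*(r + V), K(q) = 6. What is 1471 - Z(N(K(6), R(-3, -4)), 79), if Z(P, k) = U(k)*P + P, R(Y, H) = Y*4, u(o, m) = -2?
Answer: -4037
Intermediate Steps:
R(Y, H) = 4*Y
N(V, r) = V*(V + r)
U(v) = 4 - 2*v (U(v) = (-2 + v)*(-2) = 4 - 2*v)
Z(P, k) = P + P*(4 - 2*k) (Z(P, k) = (4 - 2*k)*P + P = P*(4 - 2*k) + P = P + P*(4 - 2*k))
1471 - Z(N(K(6), R(-3, -4)), 79) = 1471 - 6*(6 + 4*(-3))*(5 - 2*79) = 1471 - 6*(6 - 12)*(5 - 158) = 1471 - 6*(-6)*(-153) = 1471 - (-36)*(-153) = 1471 - 1*5508 = 1471 - 5508 = -4037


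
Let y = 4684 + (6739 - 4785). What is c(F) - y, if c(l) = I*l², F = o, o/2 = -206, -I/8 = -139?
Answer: 188748690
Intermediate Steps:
I = 1112 (I = -8*(-139) = 1112)
o = -412 (o = 2*(-206) = -412)
F = -412
y = 6638 (y = 4684 + 1954 = 6638)
c(l) = 1112*l²
c(F) - y = 1112*(-412)² - 1*6638 = 1112*169744 - 6638 = 188755328 - 6638 = 188748690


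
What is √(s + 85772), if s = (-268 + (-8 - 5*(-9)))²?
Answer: √139133 ≈ 373.01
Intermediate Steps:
s = 53361 (s = (-268 + (-8 + 45))² = (-268 + 37)² = (-231)² = 53361)
√(s + 85772) = √(53361 + 85772) = √139133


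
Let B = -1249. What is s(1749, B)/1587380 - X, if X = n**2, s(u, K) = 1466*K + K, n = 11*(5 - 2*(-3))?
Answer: -23242662863/1587380 ≈ -14642.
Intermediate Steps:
n = 121 (n = 11*(5 + 6) = 11*11 = 121)
s(u, K) = 1467*K
X = 14641 (X = 121**2 = 14641)
s(1749, B)/1587380 - X = (1467*(-1249))/1587380 - 1*14641 = -1832283*1/1587380 - 14641 = -1832283/1587380 - 14641 = -23242662863/1587380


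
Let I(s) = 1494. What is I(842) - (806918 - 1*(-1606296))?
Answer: -2411720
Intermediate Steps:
I(842) - (806918 - 1*(-1606296)) = 1494 - (806918 - 1*(-1606296)) = 1494 - (806918 + 1606296) = 1494 - 1*2413214 = 1494 - 2413214 = -2411720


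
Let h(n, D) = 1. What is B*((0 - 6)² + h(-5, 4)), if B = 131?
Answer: 4847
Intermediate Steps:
B*((0 - 6)² + h(-5, 4)) = 131*((0 - 6)² + 1) = 131*((-6)² + 1) = 131*(36 + 1) = 131*37 = 4847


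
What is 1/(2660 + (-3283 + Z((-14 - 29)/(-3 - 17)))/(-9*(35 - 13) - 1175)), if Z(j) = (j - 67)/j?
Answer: 59039/157186206 ≈ 0.00037560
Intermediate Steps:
Z(j) = (-67 + j)/j
1/(2660 + (-3283 + Z((-14 - 29)/(-3 - 17)))/(-9*(35 - 13) - 1175)) = 1/(2660 + (-3283 + (-67 + (-14 - 29)/(-3 - 17))/(((-14 - 29)/(-3 - 17))))/(-9*(35 - 13) - 1175)) = 1/(2660 + (-3283 + (-67 - 43/(-20))/((-43/(-20))))/(-9*22 - 1175)) = 1/(2660 + (-3283 + (-67 - 43*(-1/20))/((-43*(-1/20))))/(-198 - 1175)) = 1/(2660 + (-3283 + (-67 + 43/20)/(43/20))/(-1373)) = 1/(2660 + (-3283 + (20/43)*(-1297/20))*(-1/1373)) = 1/(2660 + (-3283 - 1297/43)*(-1/1373)) = 1/(2660 - 142466/43*(-1/1373)) = 1/(2660 + 142466/59039) = 1/(157186206/59039) = 59039/157186206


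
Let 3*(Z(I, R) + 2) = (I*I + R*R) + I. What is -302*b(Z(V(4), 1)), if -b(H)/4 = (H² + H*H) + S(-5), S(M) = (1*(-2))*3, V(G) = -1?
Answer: -4832/9 ≈ -536.89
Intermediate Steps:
Z(I, R) = -2 + I/3 + I²/3 + R²/3 (Z(I, R) = -2 + ((I*I + R*R) + I)/3 = -2 + ((I² + R²) + I)/3 = -2 + (I + I² + R²)/3 = -2 + (I/3 + I²/3 + R²/3) = -2 + I/3 + I²/3 + R²/3)
S(M) = -6 (S(M) = -2*3 = -6)
b(H) = 24 - 8*H² (b(H) = -4*((H² + H*H) - 6) = -4*((H² + H²) - 6) = -4*(2*H² - 6) = -4*(-6 + 2*H²) = 24 - 8*H²)
-302*b(Z(V(4), 1)) = -302*(24 - 8*(-2 + (⅓)*(-1) + (⅓)*(-1)² + (⅓)*1²)²) = -302*(24 - 8*(-2 - ⅓ + (⅓)*1 + (⅓)*1)²) = -302*(24 - 8*(-2 - ⅓ + ⅓ + ⅓)²) = -302*(24 - 8*(-5/3)²) = -302*(24 - 8*25/9) = -302*(24 - 200/9) = -302*16/9 = -4832/9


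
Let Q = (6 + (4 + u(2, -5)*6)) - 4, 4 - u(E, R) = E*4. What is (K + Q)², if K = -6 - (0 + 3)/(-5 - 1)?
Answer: 2209/4 ≈ 552.25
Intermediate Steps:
u(E, R) = 4 - 4*E (u(E, R) = 4 - E*4 = 4 - 4*E)
K = -11/2 (K = -6 - 3/(-6) = -6 - 3*(-1)/6 = -6 - 1*(-½) = -6 + ½ = -11/2 ≈ -5.5000)
Q = -18 (Q = (6 + (4 + (4 - 4*2)*6)) - 4 = (6 + (4 + (4 - 8)*6)) - 4 = (6 + (4 - 4*6)) - 4 = (6 + (4 - 24)) - 4 = (6 - 20) - 4 = -14 - 4 = -18)
(K + Q)² = (-11/2 - 18)² = (-47/2)² = 2209/4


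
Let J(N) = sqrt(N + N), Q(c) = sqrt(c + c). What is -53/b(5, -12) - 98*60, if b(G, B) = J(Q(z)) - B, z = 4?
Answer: -3807222/647 - 159*sqrt(2)/1294 + 53*2**(3/4)/2588 + 477*2**(1/4)/647 ≈ -5883.7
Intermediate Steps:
Q(c) = sqrt(2)*sqrt(c) (Q(c) = sqrt(2*c) = sqrt(2)*sqrt(c))
J(N) = sqrt(2)*sqrt(N) (J(N) = sqrt(2*N) = sqrt(2)*sqrt(N))
b(G, B) = -B + 2*2**(1/4) (b(G, B) = sqrt(2)*sqrt(sqrt(2)*sqrt(4)) - B = sqrt(2)*sqrt(sqrt(2)*2) - B = sqrt(2)*sqrt(2*sqrt(2)) - B = sqrt(2)*2**(3/4) - B = 2*2**(1/4) - B = -B + 2*2**(1/4))
-53/b(5, -12) - 98*60 = -53/(-1*(-12) + 2*2**(1/4)) - 98*60 = -53/(12 + 2*2**(1/4)) - 5880 = -5880 - 53/(12 + 2*2**(1/4))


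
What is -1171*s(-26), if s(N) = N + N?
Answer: 60892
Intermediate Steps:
s(N) = 2*N
-1171*s(-26) = -2342*(-26) = -1171*(-52) = 60892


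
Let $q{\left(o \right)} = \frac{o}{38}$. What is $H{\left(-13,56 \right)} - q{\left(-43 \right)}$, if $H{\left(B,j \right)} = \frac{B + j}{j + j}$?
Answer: $\frac{3225}{2128} \approx 1.5155$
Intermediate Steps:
$q{\left(o \right)} = \frac{o}{38}$ ($q{\left(o \right)} = o \frac{1}{38} = \frac{o}{38}$)
$H{\left(B,j \right)} = \frac{B + j}{2 j}$
$H{\left(-13,56 \right)} - q{\left(-43 \right)} = \frac{-13 + 56}{2 \cdot 56} - \frac{1}{38} \left(-43\right) = \frac{1}{2} \cdot \frac{1}{56} \cdot 43 - - \frac{43}{38} = \frac{43}{112} + \frac{43}{38} = \frac{3225}{2128}$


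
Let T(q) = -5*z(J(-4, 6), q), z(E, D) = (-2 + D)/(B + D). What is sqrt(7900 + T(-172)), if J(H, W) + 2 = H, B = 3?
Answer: sqrt(1334230)/13 ≈ 88.853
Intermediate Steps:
J(H, W) = -2 + H
z(E, D) = (-2 + D)/(3 + D)
T(q) = -5*(-2 + q)/(3 + q)
sqrt(7900 + T(-172)) = sqrt(7900 + 5*(2 - 1*(-172))/(3 - 172)) = sqrt(7900 + 5*(2 + 172)/(-169)) = sqrt(7900 + 5*(-1/169)*174) = sqrt(7900 - 870/169) = sqrt(1334230/169) = sqrt(1334230)/13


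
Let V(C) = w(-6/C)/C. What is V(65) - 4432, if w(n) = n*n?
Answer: -1217137964/274625 ≈ -4432.0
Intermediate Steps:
w(n) = n²
V(C) = 36/C³ (V(C) = (-6/C)²/C = (36/C²)/C = 36/C³)
V(65) - 4432 = 36/65³ - 4432 = 36*(1/274625) - 4432 = 36/274625 - 4432 = -1217137964/274625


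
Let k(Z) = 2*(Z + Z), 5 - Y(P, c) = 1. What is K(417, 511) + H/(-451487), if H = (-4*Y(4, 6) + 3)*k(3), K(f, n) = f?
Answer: 188270235/451487 ≈ 417.00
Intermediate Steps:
Y(P, c) = 4 (Y(P, c) = 5 - 1*1 = 5 - 1 = 4)
k(Z) = 4*Z (k(Z) = 2*(2*Z) = 4*Z)
H = -156 (H = (-4*4 + 3)*(4*3) = (-16 + 3)*12 = -13*12 = -156)
K(417, 511) + H/(-451487) = 417 - 156/(-451487) = 417 - 156*(-1/451487) = 417 + 156/451487 = 188270235/451487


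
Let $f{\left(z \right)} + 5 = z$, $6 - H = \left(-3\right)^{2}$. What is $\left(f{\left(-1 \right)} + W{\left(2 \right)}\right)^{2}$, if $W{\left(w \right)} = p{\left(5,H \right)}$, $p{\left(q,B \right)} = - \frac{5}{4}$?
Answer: $\frac{841}{16} \approx 52.563$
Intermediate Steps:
$H = -3$ ($H = 6 - \left(-3\right)^{2} = 6 - 9 = -3$)
$p{\left(q,B \right)} = - \frac{5}{4}$ ($p{\left(q,B \right)} = \left(-5\right) \frac{1}{4} = - \frac{5}{4}$)
$W{\left(w \right)} = - \frac{5}{4}$
$f{\left(z \right)} = -5 + z$
$\left(f{\left(-1 \right)} + W{\left(2 \right)}\right)^{2} = \left(\left(-5 - 1\right) - \frac{5}{4}\right)^{2} = \left(-6 - \frac{5}{4}\right)^{2} = \left(- \frac{29}{4}\right)^{2} = \frac{841}{16}$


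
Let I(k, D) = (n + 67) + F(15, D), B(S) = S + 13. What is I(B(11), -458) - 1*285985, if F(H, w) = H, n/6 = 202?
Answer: -284691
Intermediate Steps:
n = 1212 (n = 6*202 = 1212)
B(S) = 13 + S
I(k, D) = 1294 (I(k, D) = (1212 + 67) + 15 = 1279 + 15 = 1294)
I(B(11), -458) - 1*285985 = 1294 - 1*285985 = 1294 - 285985 = -284691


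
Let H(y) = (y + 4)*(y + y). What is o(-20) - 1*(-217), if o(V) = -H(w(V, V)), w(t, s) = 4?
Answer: 153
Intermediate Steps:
H(y) = 2*y*(4 + y) (H(y) = (4 + y)*(2*y) = 2*y*(4 + y))
o(V) = -64 (o(V) = -2*4*(4 + 4) = -2*4*8 = -1*64 = -64)
o(-20) - 1*(-217) = -64 - 1*(-217) = -64 + 217 = 153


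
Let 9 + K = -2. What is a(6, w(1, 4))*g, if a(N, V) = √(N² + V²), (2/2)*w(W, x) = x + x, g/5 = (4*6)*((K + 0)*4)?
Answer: -52800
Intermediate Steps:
K = -11 (K = -9 - 2 = -11)
g = -5280 (g = 5*((4*6)*((-11 + 0)*4)) = 5*(24*(-11*4)) = 5*(24*(-44)) = 5*(-1056) = -5280)
w(W, x) = 2*x (w(W, x) = x + x = 2*x)
a(6, w(1, 4))*g = √(6² + (2*4)²)*(-5280) = √(36 + 8²)*(-5280) = √(36 + 64)*(-5280) = √100*(-5280) = 10*(-5280) = -52800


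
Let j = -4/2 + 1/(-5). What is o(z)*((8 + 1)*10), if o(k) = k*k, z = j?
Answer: 2178/5 ≈ 435.60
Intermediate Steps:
j = -11/5 (j = -4*½ + 1*(-⅕) = -2 - ⅕ = -11/5 ≈ -2.2000)
z = -11/5 ≈ -2.2000
o(k) = k²
o(z)*((8 + 1)*10) = (-11/5)²*((8 + 1)*10) = 121*(9*10)/25 = (121/25)*90 = 2178/5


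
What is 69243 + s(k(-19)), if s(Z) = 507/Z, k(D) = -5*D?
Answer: 6578592/95 ≈ 69248.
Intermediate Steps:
69243 + s(k(-19)) = 69243 + 507/((-5*(-19))) = 69243 + 507/95 = 6578592/95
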